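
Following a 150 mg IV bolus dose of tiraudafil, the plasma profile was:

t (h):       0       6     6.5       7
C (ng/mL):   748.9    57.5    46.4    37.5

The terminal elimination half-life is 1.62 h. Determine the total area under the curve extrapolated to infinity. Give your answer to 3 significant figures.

AUC = 2550 ng/mL·h

Trapezoidal AUC_0→7:
  [0→6]: (748.9+57.5)/2 × 6 = 2419.2
  [6→6.5]: (57.5+46.4)/2 × 0.5 = 25.975
  [6.5→7]: (46.4+37.5)/2 × 0.5 = 20.975
  Sum = 2466.15 ng/mL·h
k_e = ln2 / t½ = 0.693147 / 1.62 = 0.4279 h^-1
Extrapolated tail: C_last / k_e = 37.5 / 0.4279 = 87.637
AUC_0→∞ = 2466.15 + 87.637 = 2553.787 ng/mL·h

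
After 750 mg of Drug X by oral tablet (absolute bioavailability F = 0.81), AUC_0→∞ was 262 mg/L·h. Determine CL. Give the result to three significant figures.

CL = 2.32 L/h

CL = F × Dose / AUC_0→∞
   = 0.81 × 750 / 262 = 2.3187 L/h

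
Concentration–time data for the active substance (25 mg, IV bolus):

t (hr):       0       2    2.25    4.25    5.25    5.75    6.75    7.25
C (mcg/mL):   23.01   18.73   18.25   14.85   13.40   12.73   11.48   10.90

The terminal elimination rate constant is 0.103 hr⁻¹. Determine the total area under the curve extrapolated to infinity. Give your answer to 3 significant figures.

AUC = 224 mcg/mL·hr

Trapezoidal AUC_0→7.25:
  [0→2]: (23.01+18.73)/2 × 2 = 41.74
  [2→2.25]: (18.73+18.25)/2 × 0.25 = 4.6225
  [2.25→4.25]: (18.25+14.85)/2 × 2 = 33.1
  [4.25→5.25]: (14.85+13.40)/2 × 1 = 14.125
  [5.25→5.75]: (13.40+12.73)/2 × 0.5 = 6.5325
  [5.75→6.75]: (12.73+11.48)/2 × 1 = 12.105
  [6.75→7.25]: (11.48+10.90)/2 × 0.5 = 5.595
  Sum = 117.82 mcg/mL·hr
Extrapolated tail: C_last / k_e = 10.90 / 0.103 = 105.825
AUC_0→∞ = 117.82 + 105.825 = 223.645 mcg/mL·hr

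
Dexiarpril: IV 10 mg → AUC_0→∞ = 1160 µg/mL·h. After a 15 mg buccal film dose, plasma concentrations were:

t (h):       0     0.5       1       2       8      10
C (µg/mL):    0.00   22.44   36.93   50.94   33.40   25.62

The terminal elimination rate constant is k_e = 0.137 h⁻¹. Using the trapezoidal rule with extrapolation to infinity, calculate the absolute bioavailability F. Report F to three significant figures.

F = 0.324

Trapezoidal AUC_0→10 (buccal film):
  [0→0.5]: (0.00+22.44)/2 × 0.5 = 5.61
  [0.5→1]: (22.44+36.93)/2 × 0.5 = 14.8425
  [1→2]: (36.93+50.94)/2 × 1 = 43.935
  [2→8]: (50.94+33.40)/2 × 6 = 253.02
  [8→10]: (33.40+25.62)/2 × 2 = 59.02
  Sum = 376.4275 µg/mL·h
Tail: C_last/k_e = 25.62/0.137 = 187.007
AUC_0→∞ (buccal film) = 376.4275 + 187.007 = 563.4345 µg/mL·h
F = (AUC_ev/D_ev)/(AUC_iv/D_iv) = (563.4345/15)/(1160/10) = 37.5623/116 = 0.3238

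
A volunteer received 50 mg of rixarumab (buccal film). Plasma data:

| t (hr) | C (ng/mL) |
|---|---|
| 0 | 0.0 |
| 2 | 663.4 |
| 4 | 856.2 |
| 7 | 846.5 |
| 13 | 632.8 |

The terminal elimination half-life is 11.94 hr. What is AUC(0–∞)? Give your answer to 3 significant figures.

AUC = 20100 ng/mL·hr

Trapezoidal AUC_0→13:
  [0→2]: (0.0+663.4)/2 × 2 = 663.4
  [2→4]: (663.4+856.2)/2 × 2 = 1519.6
  [4→7]: (856.2+846.5)/2 × 3 = 2554.05
  [7→13]: (846.5+632.8)/2 × 6 = 4437.9
  Sum = 9174.95 ng/mL·hr
k_e = ln2 / t½ = 0.693147 / 11.94 = 0.0581 hr^-1
Extrapolated tail: C_last / k_e = 632.8 / 0.0581 = 10891.566
AUC_0→∞ = 9174.95 + 10891.566 = 20066.516 ng/mL·hr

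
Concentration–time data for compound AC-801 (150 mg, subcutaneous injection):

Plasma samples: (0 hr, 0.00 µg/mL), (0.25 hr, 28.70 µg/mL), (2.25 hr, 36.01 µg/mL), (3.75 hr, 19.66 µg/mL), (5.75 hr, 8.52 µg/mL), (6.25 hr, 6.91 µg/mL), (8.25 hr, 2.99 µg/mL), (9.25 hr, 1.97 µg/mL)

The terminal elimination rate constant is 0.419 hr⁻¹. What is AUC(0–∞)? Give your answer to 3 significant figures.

Trapezoidal AUC_0→9.25:
  [0→0.25]: (0.00+28.70)/2 × 0.25 = 3.5875
  [0.25→2.25]: (28.70+36.01)/2 × 2 = 64.71
  [2.25→3.75]: (36.01+19.66)/2 × 1.5 = 41.7525
  [3.75→5.75]: (19.66+8.52)/2 × 2 = 28.18
  [5.75→6.25]: (8.52+6.91)/2 × 0.5 = 3.8575
  [6.25→8.25]: (6.91+2.99)/2 × 2 = 9.9
  [8.25→9.25]: (2.99+1.97)/2 × 1 = 2.48
  Sum = 154.4675 µg/mL·hr
Extrapolated tail: C_last / k_e = 1.97 / 0.419 = 4.702
AUC_0→∞ = 154.4675 + 4.702 = 159.1695 µg/mL·hr

AUC = 159 µg/mL·hr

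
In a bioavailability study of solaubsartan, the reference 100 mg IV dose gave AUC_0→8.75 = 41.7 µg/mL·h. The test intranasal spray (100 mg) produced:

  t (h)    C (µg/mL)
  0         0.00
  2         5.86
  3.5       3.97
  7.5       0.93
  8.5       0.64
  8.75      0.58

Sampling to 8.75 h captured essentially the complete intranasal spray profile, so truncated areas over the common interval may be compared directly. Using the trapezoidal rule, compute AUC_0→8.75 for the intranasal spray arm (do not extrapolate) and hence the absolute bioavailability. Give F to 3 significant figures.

F = 0.575

Trapezoidal AUC_0→8.75 (intranasal spray):
  [0→2]: (0.00+5.86)/2 × 2 = 5.86
  [2→3.5]: (5.86+3.97)/2 × 1.5 = 7.3725
  [3.5→7.5]: (3.97+0.93)/2 × 4 = 9.8
  [7.5→8.5]: (0.93+0.64)/2 × 1 = 0.785
  [8.5→8.75]: (0.64+0.58)/2 × 0.25 = 0.1525
  Sum = 23.97 µg/mL·h
F = (AUC_ev/D_ev)/(AUC_iv/D_iv) = (23.97/100)/(41.7/100) = 0.2397/0.417 = 0.5748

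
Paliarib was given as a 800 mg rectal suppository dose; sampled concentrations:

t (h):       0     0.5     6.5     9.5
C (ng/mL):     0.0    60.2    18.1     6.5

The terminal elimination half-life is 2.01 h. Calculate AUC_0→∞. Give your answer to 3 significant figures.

AUC = 306 ng/mL·h

Trapezoidal AUC_0→9.5:
  [0→0.5]: (0.0+60.2)/2 × 0.5 = 15.05
  [0.5→6.5]: (60.2+18.1)/2 × 6 = 234.9
  [6.5→9.5]: (18.1+6.5)/2 × 3 = 36.9
  Sum = 286.85 ng/mL·h
k_e = ln2 / t½ = 0.693147 / 2.01 = 0.3448 h^-1
Extrapolated tail: C_last / k_e = 6.5 / 0.3448 = 18.852
AUC_0→∞ = 286.85 + 18.852 = 305.702 ng/mL·h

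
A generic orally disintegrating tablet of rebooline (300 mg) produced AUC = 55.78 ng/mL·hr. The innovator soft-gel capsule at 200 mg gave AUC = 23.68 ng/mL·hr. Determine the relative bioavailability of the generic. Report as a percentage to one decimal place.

F_rel = 157.0%

F_rel = (AUC_test/D_test) / (AUC_ref/D_ref)
      = (55.78/300) / (23.68/200)
      = 0.185933 / 0.1184 = 1.5704 = 157.04%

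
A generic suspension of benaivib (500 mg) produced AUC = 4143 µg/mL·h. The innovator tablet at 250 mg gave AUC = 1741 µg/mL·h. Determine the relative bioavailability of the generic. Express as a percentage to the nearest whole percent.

F_rel = (AUC_test/D_test) / (AUC_ref/D_ref)
      = (4143/500) / (1741/250)
      = 8.286 / 6.964 = 1.1898 = 118.98%

F_rel = 119%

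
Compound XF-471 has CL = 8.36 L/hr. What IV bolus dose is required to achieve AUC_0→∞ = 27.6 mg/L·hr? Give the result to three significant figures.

Dose_iv = CL × AUC_0→∞
     = 8.36 × 27.6 = 230.736 mg

Dose = 231 mg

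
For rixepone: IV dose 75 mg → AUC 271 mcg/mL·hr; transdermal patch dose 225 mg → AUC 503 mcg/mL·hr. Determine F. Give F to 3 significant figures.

F = (AUC_ev / D_ev) / (AUC_iv / D_iv)
  = (503/225) / (271/75)
  = 2.23556 / 3.61333 = 0.6187

F = 0.619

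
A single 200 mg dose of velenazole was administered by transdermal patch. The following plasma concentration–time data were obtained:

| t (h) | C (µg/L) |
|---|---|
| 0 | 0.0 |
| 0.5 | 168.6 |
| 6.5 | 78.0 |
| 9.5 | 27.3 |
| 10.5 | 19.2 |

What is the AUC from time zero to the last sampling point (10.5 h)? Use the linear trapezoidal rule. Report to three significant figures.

AUC = 963 µg/L·h

Trapezoidal AUC_0→10.5:
  [0→0.5]: (0.0+168.6)/2 × 0.5 = 42.15
  [0.5→6.5]: (168.6+78.0)/2 × 6 = 739.8
  [6.5→9.5]: (78.0+27.3)/2 × 3 = 157.95
  [9.5→10.5]: (27.3+19.2)/2 × 1 = 23.25
  Sum = 963.15 µg/L·h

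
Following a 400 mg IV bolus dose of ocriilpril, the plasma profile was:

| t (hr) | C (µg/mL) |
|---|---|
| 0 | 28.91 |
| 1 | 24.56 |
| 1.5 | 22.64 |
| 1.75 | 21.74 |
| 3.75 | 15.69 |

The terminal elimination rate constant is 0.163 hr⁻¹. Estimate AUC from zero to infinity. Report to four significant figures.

Trapezoidal AUC_0→3.75:
  [0→1]: (28.91+24.56)/2 × 1 = 26.735
  [1→1.5]: (24.56+22.64)/2 × 0.5 = 11.8
  [1.5→1.75]: (22.64+21.74)/2 × 0.25 = 5.5475
  [1.75→3.75]: (21.74+15.69)/2 × 2 = 37.43
  Sum = 81.5125 µg/mL·hr
Extrapolated tail: C_last / k_e = 15.69 / 0.163 = 96.258
AUC_0→∞ = 81.5125 + 96.258 = 177.7705 µg/mL·hr

AUC = 177.8 µg/mL·hr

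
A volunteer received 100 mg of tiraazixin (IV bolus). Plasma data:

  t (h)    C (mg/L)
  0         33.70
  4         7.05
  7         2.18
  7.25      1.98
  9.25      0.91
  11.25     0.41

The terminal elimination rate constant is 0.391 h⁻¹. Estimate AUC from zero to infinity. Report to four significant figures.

AUC = 101.1 mg/L·h

Trapezoidal AUC_0→11.25:
  [0→4]: (33.70+7.05)/2 × 4 = 81.5
  [4→7]: (7.05+2.18)/2 × 3 = 13.845
  [7→7.25]: (2.18+1.98)/2 × 0.25 = 0.52
  [7.25→9.25]: (1.98+0.91)/2 × 2 = 2.89
  [9.25→11.25]: (0.91+0.41)/2 × 2 = 1.32
  Sum = 100.075 mg/L·h
Extrapolated tail: C_last / k_e = 0.41 / 0.391 = 1.049
AUC_0→∞ = 100.075 + 1.049 = 101.124 mg/L·h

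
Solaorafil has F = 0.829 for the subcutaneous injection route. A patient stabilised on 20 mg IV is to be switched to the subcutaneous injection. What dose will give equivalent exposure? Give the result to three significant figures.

For equal systemic exposure: F × D_ev = D_iv
D_ev = D_iv / F = 20 / 0.829 = 24.1255 mg

D_subcutaneous = 24.1 mg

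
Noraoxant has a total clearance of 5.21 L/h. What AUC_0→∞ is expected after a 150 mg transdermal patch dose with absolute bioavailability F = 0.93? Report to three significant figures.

AUC_0→∞ = F × Dose / CL
        = 0.93 × 150 / 5.21 = 26.7754 mg/L·h

AUC = 26.8 mg/L·h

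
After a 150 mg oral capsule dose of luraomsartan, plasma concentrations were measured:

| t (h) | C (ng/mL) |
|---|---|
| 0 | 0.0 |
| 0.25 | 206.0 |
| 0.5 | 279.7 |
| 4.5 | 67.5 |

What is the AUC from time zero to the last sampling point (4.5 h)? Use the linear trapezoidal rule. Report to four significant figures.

AUC = 780.9 ng/mL·h

Trapezoidal AUC_0→4.5:
  [0→0.25]: (0.0+206.0)/2 × 0.25 = 25.75
  [0.25→0.5]: (206.0+279.7)/2 × 0.25 = 60.7125
  [0.5→4.5]: (279.7+67.5)/2 × 4 = 694.4
  Sum = 780.8625 ng/mL·h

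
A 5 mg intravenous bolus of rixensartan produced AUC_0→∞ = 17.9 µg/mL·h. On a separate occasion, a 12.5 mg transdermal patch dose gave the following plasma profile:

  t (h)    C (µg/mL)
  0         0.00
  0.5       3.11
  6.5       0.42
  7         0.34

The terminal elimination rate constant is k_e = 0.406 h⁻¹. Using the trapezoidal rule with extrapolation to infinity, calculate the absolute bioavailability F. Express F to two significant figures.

F = 0.28

Trapezoidal AUC_0→7 (transdermal patch):
  [0→0.5]: (0.00+3.11)/2 × 0.5 = 0.7775
  [0.5→6.5]: (3.11+0.42)/2 × 6 = 10.59
  [6.5→7]: (0.42+0.34)/2 × 0.5 = 0.19
  Sum = 11.5575 µg/mL·h
Tail: C_last/k_e = 0.34/0.406 = 0.837
AUC_0→∞ (transdermal patch) = 11.5575 + 0.837 = 12.3945 µg/mL·h
F = (AUC_ev/D_ev)/(AUC_iv/D_iv) = (12.3945/12.5)/(17.9/5) = 0.99156/3.58 = 0.2770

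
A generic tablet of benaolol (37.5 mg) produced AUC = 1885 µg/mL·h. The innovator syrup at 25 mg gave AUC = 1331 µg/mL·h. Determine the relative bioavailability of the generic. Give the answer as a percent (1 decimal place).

F_rel = (AUC_test/D_test) / (AUC_ref/D_ref)
      = (1885/37.5) / (1331/25)
      = 50.2667 / 53.24 = 0.9442 = 94.42%

F_rel = 94.4%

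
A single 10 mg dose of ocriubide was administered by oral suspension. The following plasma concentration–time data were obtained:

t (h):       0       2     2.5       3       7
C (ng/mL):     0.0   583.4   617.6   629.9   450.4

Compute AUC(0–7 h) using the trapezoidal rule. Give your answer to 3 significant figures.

Trapezoidal AUC_0→7:
  [0→2]: (0.0+583.4)/2 × 2 = 583.4
  [2→2.5]: (583.4+617.6)/2 × 0.5 = 300.25
  [2.5→3]: (617.6+629.9)/2 × 0.5 = 311.875
  [3→7]: (629.9+450.4)/2 × 4 = 2160.6
  Sum = 3356.125 ng/mL·h

AUC = 3360 ng/mL·h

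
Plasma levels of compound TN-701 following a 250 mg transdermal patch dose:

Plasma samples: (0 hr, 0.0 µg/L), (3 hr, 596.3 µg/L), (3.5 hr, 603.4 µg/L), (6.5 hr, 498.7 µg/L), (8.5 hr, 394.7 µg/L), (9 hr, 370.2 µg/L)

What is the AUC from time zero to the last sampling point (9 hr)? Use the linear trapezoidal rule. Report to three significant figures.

Trapezoidal AUC_0→9:
  [0→3]: (0.0+596.3)/2 × 3 = 894.45
  [3→3.5]: (596.3+603.4)/2 × 0.5 = 299.925
  [3.5→6.5]: (603.4+498.7)/2 × 3 = 1653.15
  [6.5→8.5]: (498.7+394.7)/2 × 2 = 893.4
  [8.5→9]: (394.7+370.2)/2 × 0.5 = 191.225
  Sum = 3932.15 µg/L·hr

AUC = 3930 µg/L·hr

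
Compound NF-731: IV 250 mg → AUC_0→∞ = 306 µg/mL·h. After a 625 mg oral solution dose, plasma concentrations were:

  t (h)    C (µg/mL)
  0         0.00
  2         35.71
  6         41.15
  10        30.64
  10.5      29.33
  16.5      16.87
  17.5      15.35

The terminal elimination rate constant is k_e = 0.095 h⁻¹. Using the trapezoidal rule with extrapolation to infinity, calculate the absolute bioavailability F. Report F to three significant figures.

F = 0.868

Trapezoidal AUC_0→17.5 (oral solution):
  [0→2]: (0.00+35.71)/2 × 2 = 35.71
  [2→6]: (35.71+41.15)/2 × 4 = 153.72
  [6→10]: (41.15+30.64)/2 × 4 = 143.58
  [10→10.5]: (30.64+29.33)/2 × 0.5 = 14.9925
  [10.5→16.5]: (29.33+16.87)/2 × 6 = 138.6
  [16.5→17.5]: (16.87+15.35)/2 × 1 = 16.11
  Sum = 502.7125 µg/mL·h
Tail: C_last/k_e = 15.35/0.095 = 161.579
AUC_0→∞ (oral solution) = 502.7125 + 161.579 = 664.2915 µg/mL·h
F = (AUC_ev/D_ev)/(AUC_iv/D_iv) = (664.2915/625)/(306/250) = 1.0628664/1.224 = 0.8684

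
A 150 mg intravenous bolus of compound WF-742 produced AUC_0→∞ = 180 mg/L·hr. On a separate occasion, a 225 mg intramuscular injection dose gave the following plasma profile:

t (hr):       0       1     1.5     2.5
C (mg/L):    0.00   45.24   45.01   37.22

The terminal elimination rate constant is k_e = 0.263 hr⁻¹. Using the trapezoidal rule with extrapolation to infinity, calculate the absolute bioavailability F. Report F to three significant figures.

F = 0.844

Trapezoidal AUC_0→2.5 (intramuscular injection):
  [0→1]: (0.00+45.24)/2 × 1 = 22.62
  [1→1.5]: (45.24+45.01)/2 × 0.5 = 22.5625
  [1.5→2.5]: (45.01+37.22)/2 × 1 = 41.115
  Sum = 86.2975 mg/L·hr
Tail: C_last/k_e = 37.22/0.263 = 141.521
AUC_0→∞ (intramuscular injection) = 86.2975 + 141.521 = 227.8185 mg/L·hr
F = (AUC_ev/D_ev)/(AUC_iv/D_iv) = (227.8185/225)/(180/150) = 1.01253/1.2 = 0.8438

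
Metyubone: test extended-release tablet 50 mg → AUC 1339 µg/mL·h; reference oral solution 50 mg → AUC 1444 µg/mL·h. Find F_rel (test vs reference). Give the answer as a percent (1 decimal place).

F_rel = (AUC_test/D_test) / (AUC_ref/D_ref)
      = (1339/50) / (1444/50)
      = 26.78 / 28.88 = 0.9273 = 92.73%

F_rel = 92.7%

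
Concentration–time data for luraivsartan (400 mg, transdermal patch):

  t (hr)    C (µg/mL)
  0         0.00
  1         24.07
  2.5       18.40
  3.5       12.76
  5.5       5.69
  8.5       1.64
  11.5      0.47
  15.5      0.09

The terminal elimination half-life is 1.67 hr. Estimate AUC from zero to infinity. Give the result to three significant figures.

Trapezoidal AUC_0→15.5:
  [0→1]: (0.00+24.07)/2 × 1 = 12.035
  [1→2.5]: (24.07+18.40)/2 × 1.5 = 31.8525
  [2.5→3.5]: (18.40+12.76)/2 × 1 = 15.58
  [3.5→5.5]: (12.76+5.69)/2 × 2 = 18.45
  [5.5→8.5]: (5.69+1.64)/2 × 3 = 10.995
  [8.5→11.5]: (1.64+0.47)/2 × 3 = 3.165
  [11.5→15.5]: (0.47+0.09)/2 × 4 = 1.12
  Sum = 93.1975 µg/mL·hr
k_e = ln2 / t½ = 0.693147 / 1.67 = 0.4151 hr^-1
Extrapolated tail: C_last / k_e = 0.09 / 0.4151 = 0.217
AUC_0→∞ = 93.1975 + 0.217 = 93.4145 µg/mL·hr

AUC = 93.4 µg/mL·hr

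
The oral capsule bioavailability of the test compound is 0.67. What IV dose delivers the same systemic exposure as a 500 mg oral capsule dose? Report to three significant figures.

Systemic exposure from an extravascular dose = F × D_ev, so the equivalent IV dose is F × D_ev.
D_iv = F × D_ev = 0.67 × 500 = 335 mg

D_iv = 335 mg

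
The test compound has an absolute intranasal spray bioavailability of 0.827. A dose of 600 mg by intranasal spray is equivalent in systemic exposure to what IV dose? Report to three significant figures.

Systemic exposure from an extravascular dose = F × D_ev, so the equivalent IV dose is F × D_ev.
D_iv = F × D_ev = 0.827 × 600 = 496.2 mg

D_iv = 496 mg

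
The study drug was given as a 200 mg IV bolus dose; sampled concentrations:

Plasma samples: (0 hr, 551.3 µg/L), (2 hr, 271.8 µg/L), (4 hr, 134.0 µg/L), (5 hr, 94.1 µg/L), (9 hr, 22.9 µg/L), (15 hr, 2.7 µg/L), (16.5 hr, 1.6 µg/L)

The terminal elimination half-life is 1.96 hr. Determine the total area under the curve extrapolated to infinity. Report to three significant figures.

AUC = 1660 µg/L·hr

Trapezoidal AUC_0→16.5:
  [0→2]: (551.3+271.8)/2 × 2 = 823.1
  [2→4]: (271.8+134.0)/2 × 2 = 405.8
  [4→5]: (134.0+94.1)/2 × 1 = 114.05
  [5→9]: (94.1+22.9)/2 × 4 = 234.0
  [9→15]: (22.9+2.7)/2 × 6 = 76.8
  [15→16.5]: (2.7+1.6)/2 × 1.5 = 3.225
  Sum = 1656.975 µg/L·hr
k_e = ln2 / t½ = 0.693147 / 1.96 = 0.3536 hr^-1
Extrapolated tail: C_last / k_e = 1.6 / 0.3536 = 4.525
AUC_0→∞ = 1656.975 + 4.525 = 1661.5 µg/L·hr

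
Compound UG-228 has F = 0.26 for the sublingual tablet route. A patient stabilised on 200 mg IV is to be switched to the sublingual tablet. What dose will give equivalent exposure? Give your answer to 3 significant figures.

For equal systemic exposure: F × D_ev = D_iv
D_ev = D_iv / F = 200 / 0.26 = 769.231 mg

D_sublingual = 769 mg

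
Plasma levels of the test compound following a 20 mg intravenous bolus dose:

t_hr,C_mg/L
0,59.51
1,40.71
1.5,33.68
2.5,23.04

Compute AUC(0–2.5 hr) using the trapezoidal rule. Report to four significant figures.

Trapezoidal AUC_0→2.5:
  [0→1]: (59.51+40.71)/2 × 1 = 50.11
  [1→1.5]: (40.71+33.68)/2 × 0.5 = 18.5975
  [1.5→2.5]: (33.68+23.04)/2 × 1 = 28.36
  Sum = 97.0675 mg/L·hr

AUC = 97.07 mg/L·hr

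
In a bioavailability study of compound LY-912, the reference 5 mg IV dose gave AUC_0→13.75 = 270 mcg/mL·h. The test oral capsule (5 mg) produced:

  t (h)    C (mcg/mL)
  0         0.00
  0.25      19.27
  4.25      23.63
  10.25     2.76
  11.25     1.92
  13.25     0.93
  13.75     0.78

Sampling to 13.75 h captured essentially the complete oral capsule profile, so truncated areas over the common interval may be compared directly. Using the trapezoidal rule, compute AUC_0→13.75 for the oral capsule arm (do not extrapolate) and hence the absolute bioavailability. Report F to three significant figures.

Trapezoidal AUC_0→13.75 (oral capsule):
  [0→0.25]: (0.00+19.27)/2 × 0.25 = 2.40875
  [0.25→4.25]: (19.27+23.63)/2 × 4 = 85.8
  [4.25→10.25]: (23.63+2.76)/2 × 6 = 79.17
  [10.25→11.25]: (2.76+1.92)/2 × 1 = 2.34
  [11.25→13.25]: (1.92+0.93)/2 × 2 = 2.85
  [13.25→13.75]: (0.93+0.78)/2 × 0.5 = 0.4275
  Sum = 172.99625 mcg/mL·h
F = (AUC_ev/D_ev)/(AUC_iv/D_iv) = (172.99625/5)/(270/5) = 34.59925/54 = 0.6407

F = 0.641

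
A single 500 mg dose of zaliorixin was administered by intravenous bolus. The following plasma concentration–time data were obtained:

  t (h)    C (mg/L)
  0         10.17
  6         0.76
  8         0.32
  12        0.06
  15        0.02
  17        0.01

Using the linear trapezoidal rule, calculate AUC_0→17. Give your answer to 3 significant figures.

AUC = 34.8 mg/L·h

Trapezoidal AUC_0→17:
  [0→6]: (10.17+0.76)/2 × 6 = 32.79
  [6→8]: (0.76+0.32)/2 × 2 = 1.08
  [8→12]: (0.32+0.06)/2 × 4 = 0.76
  [12→15]: (0.06+0.02)/2 × 3 = 0.12
  [15→17]: (0.02+0.01)/2 × 2 = 0.03
  Sum = 34.78 mg/L·h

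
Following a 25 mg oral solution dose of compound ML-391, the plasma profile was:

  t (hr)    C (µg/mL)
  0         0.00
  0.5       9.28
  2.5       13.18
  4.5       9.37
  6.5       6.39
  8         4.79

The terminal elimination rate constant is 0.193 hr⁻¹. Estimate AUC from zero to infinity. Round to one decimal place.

AUC = 96.3 µg/mL·hr

Trapezoidal AUC_0→8:
  [0→0.5]: (0.00+9.28)/2 × 0.5 = 2.32
  [0.5→2.5]: (9.28+13.18)/2 × 2 = 22.46
  [2.5→4.5]: (13.18+9.37)/2 × 2 = 22.55
  [4.5→6.5]: (9.37+6.39)/2 × 2 = 15.76
  [6.5→8]: (6.39+4.79)/2 × 1.5 = 8.385
  Sum = 71.475 µg/mL·hr
Extrapolated tail: C_last / k_e = 4.79 / 0.193 = 24.819
AUC_0→∞ = 71.475 + 24.819 = 96.294 µg/mL·hr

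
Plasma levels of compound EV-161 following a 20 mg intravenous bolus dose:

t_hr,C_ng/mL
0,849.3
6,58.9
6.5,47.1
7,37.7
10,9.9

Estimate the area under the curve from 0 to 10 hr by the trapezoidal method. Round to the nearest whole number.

Trapezoidal AUC_0→10:
  [0→6]: (849.3+58.9)/2 × 6 = 2724.6
  [6→6.5]: (58.9+47.1)/2 × 0.5 = 26.5
  [6.5→7]: (47.1+37.7)/2 × 0.5 = 21.2
  [7→10]: (37.7+9.9)/2 × 3 = 71.4
  Sum = 2843.7 ng/mL·hr

AUC = 2844 ng/mL·hr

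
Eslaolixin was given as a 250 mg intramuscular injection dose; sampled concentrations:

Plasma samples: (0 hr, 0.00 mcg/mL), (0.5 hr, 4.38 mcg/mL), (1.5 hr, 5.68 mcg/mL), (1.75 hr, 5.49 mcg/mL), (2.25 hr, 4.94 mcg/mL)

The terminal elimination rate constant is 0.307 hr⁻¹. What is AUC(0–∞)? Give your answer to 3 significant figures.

Trapezoidal AUC_0→2.25:
  [0→0.5]: (0.00+4.38)/2 × 0.5 = 1.095
  [0.5→1.5]: (4.38+5.68)/2 × 1 = 5.03
  [1.5→1.75]: (5.68+5.49)/2 × 0.25 = 1.39625
  [1.75→2.25]: (5.49+4.94)/2 × 0.5 = 2.6075
  Sum = 10.12875 mcg/mL·hr
Extrapolated tail: C_last / k_e = 4.94 / 0.307 = 16.091
AUC_0→∞ = 10.12875 + 16.091 = 26.21975 mcg/mL·hr

AUC = 26.2 mcg/mL·hr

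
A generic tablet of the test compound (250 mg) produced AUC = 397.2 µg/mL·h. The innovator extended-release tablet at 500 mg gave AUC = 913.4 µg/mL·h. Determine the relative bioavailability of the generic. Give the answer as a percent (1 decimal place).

F_rel = (AUC_test/D_test) / (AUC_ref/D_ref)
      = (397.2/250) / (913.4/500)
      = 1.5888 / 1.8268 = 0.8697 = 86.97%

F_rel = 87.0%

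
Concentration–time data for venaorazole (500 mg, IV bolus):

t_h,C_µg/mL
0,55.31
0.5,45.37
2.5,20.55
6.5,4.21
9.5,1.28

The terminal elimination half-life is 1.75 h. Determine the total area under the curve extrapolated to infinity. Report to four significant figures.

AUC = 152.1 µg/mL·h

Trapezoidal AUC_0→9.5:
  [0→0.5]: (55.31+45.37)/2 × 0.5 = 25.17
  [0.5→2.5]: (45.37+20.55)/2 × 2 = 65.92
  [2.5→6.5]: (20.55+4.21)/2 × 4 = 49.52
  [6.5→9.5]: (4.21+1.28)/2 × 3 = 8.235
  Sum = 148.845 µg/mL·h
k_e = ln2 / t½ = 0.693147 / 1.75 = 0.3961 h^-1
Extrapolated tail: C_last / k_e = 1.28 / 0.3961 = 3.232
AUC_0→∞ = 148.845 + 3.232 = 152.077 µg/mL·h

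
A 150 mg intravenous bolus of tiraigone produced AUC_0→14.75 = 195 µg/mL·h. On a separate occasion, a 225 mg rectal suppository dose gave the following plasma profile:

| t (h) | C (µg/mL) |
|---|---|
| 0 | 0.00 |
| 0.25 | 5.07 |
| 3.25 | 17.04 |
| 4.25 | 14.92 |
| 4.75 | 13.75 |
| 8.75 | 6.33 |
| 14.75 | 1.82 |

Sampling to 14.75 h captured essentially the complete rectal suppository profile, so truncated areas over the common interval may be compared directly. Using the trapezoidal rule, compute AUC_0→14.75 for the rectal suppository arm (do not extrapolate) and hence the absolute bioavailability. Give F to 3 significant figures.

F = 0.416

Trapezoidal AUC_0→14.75 (rectal suppository):
  [0→0.25]: (0.00+5.07)/2 × 0.25 = 0.63375
  [0.25→3.25]: (5.07+17.04)/2 × 3 = 33.165
  [3.25→4.25]: (17.04+14.92)/2 × 1 = 15.98
  [4.25→4.75]: (14.92+13.75)/2 × 0.5 = 7.1675
  [4.75→8.75]: (13.75+6.33)/2 × 4 = 40.16
  [8.75→14.75]: (6.33+1.82)/2 × 6 = 24.45
  Sum = 121.55625 µg/mL·h
F = (AUC_ev/D_ev)/(AUC_iv/D_iv) = (121.55625/225)/(195/150) = 0.54025/1.3 = 0.4156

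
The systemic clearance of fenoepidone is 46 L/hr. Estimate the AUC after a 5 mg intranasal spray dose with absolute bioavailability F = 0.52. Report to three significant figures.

AUC_0→∞ = F × Dose / CL
        = 0.52 × 5 / 46 = 0.0565217 mg/L·hr

AUC = 0.0565 mg/L·hr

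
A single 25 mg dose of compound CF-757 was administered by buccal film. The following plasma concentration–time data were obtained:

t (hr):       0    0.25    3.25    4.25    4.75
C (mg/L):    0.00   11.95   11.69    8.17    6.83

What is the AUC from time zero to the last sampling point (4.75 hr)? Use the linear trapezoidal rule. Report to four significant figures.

Trapezoidal AUC_0→4.75:
  [0→0.25]: (0.00+11.95)/2 × 0.25 = 1.49375
  [0.25→3.25]: (11.95+11.69)/2 × 3 = 35.46
  [3.25→4.25]: (11.69+8.17)/2 × 1 = 9.93
  [4.25→4.75]: (8.17+6.83)/2 × 0.5 = 3.75
  Sum = 50.63375 mg/L·hr

AUC = 50.63 mg/L·hr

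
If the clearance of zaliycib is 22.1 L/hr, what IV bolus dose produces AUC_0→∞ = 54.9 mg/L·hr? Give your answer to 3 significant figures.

Dose_iv = CL × AUC_0→∞
     = 22.1 × 54.9 = 1213.29 mg

Dose = 1210 mg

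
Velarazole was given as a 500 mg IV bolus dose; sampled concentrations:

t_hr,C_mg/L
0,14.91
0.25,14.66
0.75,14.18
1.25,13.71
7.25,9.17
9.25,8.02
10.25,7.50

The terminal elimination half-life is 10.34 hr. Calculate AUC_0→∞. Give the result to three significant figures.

Trapezoidal AUC_0→10.25:
  [0→0.25]: (14.91+14.66)/2 × 0.25 = 3.69625
  [0.25→0.75]: (14.66+14.18)/2 × 0.5 = 7.21
  [0.75→1.25]: (14.18+13.71)/2 × 0.5 = 6.9725
  [1.25→7.25]: (13.71+9.17)/2 × 6 = 68.64
  [7.25→9.25]: (9.17+8.02)/2 × 2 = 17.19
  [9.25→10.25]: (8.02+7.50)/2 × 1 = 7.76
  Sum = 111.46875 mg/L·hr
k_e = ln2 / t½ = 0.693147 / 10.34 = 0.0670 hr^-1
Extrapolated tail: C_last / k_e = 7.50 / 0.067 = 111.940
AUC_0→∞ = 111.46875 + 111.940 = 223.40875 mg/L·hr

AUC = 223 mg/L·hr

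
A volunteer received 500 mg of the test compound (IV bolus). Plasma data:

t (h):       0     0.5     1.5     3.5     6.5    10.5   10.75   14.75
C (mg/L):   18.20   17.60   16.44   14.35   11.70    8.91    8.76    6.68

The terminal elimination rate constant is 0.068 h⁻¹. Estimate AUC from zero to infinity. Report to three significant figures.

AUC = 268 mg/L·h

Trapezoidal AUC_0→14.75:
  [0→0.5]: (18.20+17.60)/2 × 0.5 = 8.95
  [0.5→1.5]: (17.60+16.44)/2 × 1 = 17.02
  [1.5→3.5]: (16.44+14.35)/2 × 2 = 30.79
  [3.5→6.5]: (14.35+11.70)/2 × 3 = 39.075
  [6.5→10.5]: (11.70+8.91)/2 × 4 = 41.22
  [10.5→10.75]: (8.91+8.76)/2 × 0.25 = 2.20875
  [10.75→14.75]: (8.76+6.68)/2 × 4 = 30.88
  Sum = 170.14375 mg/L·h
Extrapolated tail: C_last / k_e = 6.68 / 0.068 = 98.235
AUC_0→∞ = 170.14375 + 98.235 = 268.37875 mg/L·h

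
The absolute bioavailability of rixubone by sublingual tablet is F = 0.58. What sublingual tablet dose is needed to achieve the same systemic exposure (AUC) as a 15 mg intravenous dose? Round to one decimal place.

D_sublingual = 25.9 mg

For equal systemic exposure: F × D_ev = D_iv
D_ev = D_iv / F = 15 / 0.58 = 25.8621 mg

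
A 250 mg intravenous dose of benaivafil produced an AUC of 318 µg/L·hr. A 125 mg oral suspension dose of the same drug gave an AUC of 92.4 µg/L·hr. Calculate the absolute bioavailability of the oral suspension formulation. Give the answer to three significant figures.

F = 0.581

F = (AUC_ev / D_ev) / (AUC_iv / D_iv)
  = (92.4/125) / (318/250)
  = 0.7392 / 1.272 = 0.5811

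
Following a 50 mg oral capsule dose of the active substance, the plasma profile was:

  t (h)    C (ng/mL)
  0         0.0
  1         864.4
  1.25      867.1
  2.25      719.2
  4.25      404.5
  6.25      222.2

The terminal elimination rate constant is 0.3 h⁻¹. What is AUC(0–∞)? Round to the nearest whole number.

AUC = 3933 ng/mL·h

Trapezoidal AUC_0→6.25:
  [0→1]: (0.0+864.4)/2 × 1 = 432.2
  [1→1.25]: (864.4+867.1)/2 × 0.25 = 216.4375
  [1.25→2.25]: (867.1+719.2)/2 × 1 = 793.15
  [2.25→4.25]: (719.2+404.5)/2 × 2 = 1123.7
  [4.25→6.25]: (404.5+222.2)/2 × 2 = 626.7
  Sum = 3192.1875 ng/mL·h
Extrapolated tail: C_last / k_e = 222.2 / 0.3 = 740.667
AUC_0→∞ = 3192.1875 + 740.667 = 3932.8545 ng/mL·h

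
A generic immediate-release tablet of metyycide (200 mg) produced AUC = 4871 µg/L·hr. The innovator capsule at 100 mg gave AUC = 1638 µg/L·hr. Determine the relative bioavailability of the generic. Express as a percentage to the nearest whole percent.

F_rel = (AUC_test/D_test) / (AUC_ref/D_ref)
      = (4871/200) / (1638/100)
      = 24.355 / 16.38 = 1.4869 = 148.69%

F_rel = 149%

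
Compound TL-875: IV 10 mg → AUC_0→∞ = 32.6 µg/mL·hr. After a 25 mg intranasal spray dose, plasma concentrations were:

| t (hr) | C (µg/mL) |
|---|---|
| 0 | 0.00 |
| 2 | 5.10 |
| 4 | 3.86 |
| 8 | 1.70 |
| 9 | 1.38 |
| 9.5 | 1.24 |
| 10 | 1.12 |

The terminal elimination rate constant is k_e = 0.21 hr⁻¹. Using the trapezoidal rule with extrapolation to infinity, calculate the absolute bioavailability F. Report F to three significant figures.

F = 0.409

Trapezoidal AUC_0→10 (intranasal spray):
  [0→2]: (0.00+5.10)/2 × 2 = 5.1
  [2→4]: (5.10+3.86)/2 × 2 = 8.96
  [4→8]: (3.86+1.70)/2 × 4 = 11.12
  [8→9]: (1.70+1.38)/2 × 1 = 1.54
  [9→9.5]: (1.38+1.24)/2 × 0.5 = 0.655
  [9.5→10]: (1.24+1.12)/2 × 0.5 = 0.59
  Sum = 27.965 µg/mL·hr
Tail: C_last/k_e = 1.12/0.21 = 5.333
AUC_0→∞ (intranasal spray) = 27.965 + 5.333 = 33.298 µg/mL·hr
F = (AUC_ev/D_ev)/(AUC_iv/D_iv) = (33.298/25)/(32.6/10) = 1.33192/3.26 = 0.4086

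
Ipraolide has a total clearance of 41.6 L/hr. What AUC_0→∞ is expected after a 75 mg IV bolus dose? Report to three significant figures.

AUC_0→∞ = Dose_iv / CL
        = 75 / 41.6 = 1.80288 mg/L·hr

AUC = 1.80 mg/L·hr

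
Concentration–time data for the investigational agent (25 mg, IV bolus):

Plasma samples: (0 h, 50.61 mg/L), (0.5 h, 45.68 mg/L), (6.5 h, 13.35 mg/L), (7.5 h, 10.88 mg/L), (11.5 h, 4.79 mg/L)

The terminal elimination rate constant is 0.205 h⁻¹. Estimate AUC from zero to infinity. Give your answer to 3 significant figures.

AUC = 268 mg/L·h

Trapezoidal AUC_0→11.5:
  [0→0.5]: (50.61+45.68)/2 × 0.5 = 24.0725
  [0.5→6.5]: (45.68+13.35)/2 × 6 = 177.09
  [6.5→7.5]: (13.35+10.88)/2 × 1 = 12.115
  [7.5→11.5]: (10.88+4.79)/2 × 4 = 31.34
  Sum = 244.6175 mg/L·h
Extrapolated tail: C_last / k_e = 4.79 / 0.205 = 23.366
AUC_0→∞ = 244.6175 + 23.366 = 267.9835 mg/L·h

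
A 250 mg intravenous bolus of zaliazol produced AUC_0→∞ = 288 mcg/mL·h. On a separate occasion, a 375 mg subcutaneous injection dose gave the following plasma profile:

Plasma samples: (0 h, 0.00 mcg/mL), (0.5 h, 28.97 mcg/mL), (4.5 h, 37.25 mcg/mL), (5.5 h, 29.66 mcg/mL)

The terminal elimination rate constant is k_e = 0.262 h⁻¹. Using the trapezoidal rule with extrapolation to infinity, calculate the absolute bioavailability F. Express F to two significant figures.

Trapezoidal AUC_0→5.5 (subcutaneous injection):
  [0→0.5]: (0.00+28.97)/2 × 0.5 = 7.2425
  [0.5→4.5]: (28.97+37.25)/2 × 4 = 132.44
  [4.5→5.5]: (37.25+29.66)/2 × 1 = 33.455
  Sum = 173.1375 mcg/mL·h
Tail: C_last/k_e = 29.66/0.262 = 113.206
AUC_0→∞ (subcutaneous injection) = 173.1375 + 113.206 = 286.3435 mcg/mL·h
F = (AUC_ev/D_ev)/(AUC_iv/D_iv) = (286.3435/375)/(288/250) = 0.763583/1.152 = 0.6628

F = 0.66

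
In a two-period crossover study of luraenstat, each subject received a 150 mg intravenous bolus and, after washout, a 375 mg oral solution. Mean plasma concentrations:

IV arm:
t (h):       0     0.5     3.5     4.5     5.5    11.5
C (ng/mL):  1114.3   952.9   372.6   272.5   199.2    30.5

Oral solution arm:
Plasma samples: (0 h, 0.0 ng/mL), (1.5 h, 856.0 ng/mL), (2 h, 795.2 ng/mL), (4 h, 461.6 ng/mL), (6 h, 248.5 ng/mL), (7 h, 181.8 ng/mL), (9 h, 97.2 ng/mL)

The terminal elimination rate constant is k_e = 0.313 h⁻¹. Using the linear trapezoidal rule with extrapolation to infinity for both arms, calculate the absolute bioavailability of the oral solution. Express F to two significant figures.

F = 0.40

Trapezoidal AUC_0→11.5 (IV):
  [0→0.5]: (1114.3+952.9)/2 × 0.5 = 516.8
  [0.5→3.5]: (952.9+372.6)/2 × 3 = 1988.25
  [3.5→4.5]: (372.6+272.5)/2 × 1 = 322.55
  [4.5→5.5]: (272.5+199.2)/2 × 1 = 235.85
  [5.5→11.5]: (199.2+30.5)/2 × 6 = 689.1
  Sum = 3752.55 ng/mL·h
IV tail: 30.5/0.313 = 97.444; AUC_iv,0→∞ = 3752.55 + 97.444 = 3849.994 ng/mL·h
Trapezoidal AUC_0→9 (oral solution):
  [0→1.5]: (0.0+856.0)/2 × 1.5 = 642.0
  [1.5→2]: (856.0+795.2)/2 × 0.5 = 412.8
  [2→4]: (795.2+461.6)/2 × 2 = 1256.8
  [4→6]: (461.6+248.5)/2 × 2 = 710.1
  [6→7]: (248.5+181.8)/2 × 1 = 215.15
  [7→9]: (181.8+97.2)/2 × 2 = 279.0
  Sum = 3515.85 ng/mL·h
oral solution tail: 97.2/0.313 = 310.543; AUC_ev,0→∞ = 3515.85 + 310.543 = 3826.393 ng/mL·h
F = (AUC_ev/D_ev)/(AUC_iv/D_iv) = (3826.393/375)/(3849.994/150) = 10.2037/25.6666 = 0.3975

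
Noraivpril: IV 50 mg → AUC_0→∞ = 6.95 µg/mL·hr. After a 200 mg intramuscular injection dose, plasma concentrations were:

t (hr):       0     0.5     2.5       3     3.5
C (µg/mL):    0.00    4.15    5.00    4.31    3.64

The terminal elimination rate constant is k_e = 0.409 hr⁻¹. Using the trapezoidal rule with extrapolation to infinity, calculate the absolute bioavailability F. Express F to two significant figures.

F = 0.84

Trapezoidal AUC_0→3.5 (intramuscular injection):
  [0→0.5]: (0.00+4.15)/2 × 0.5 = 1.0375
  [0.5→2.5]: (4.15+5.00)/2 × 2 = 9.15
  [2.5→3]: (5.00+4.31)/2 × 0.5 = 2.3275
  [3→3.5]: (4.31+3.64)/2 × 0.5 = 1.9875
  Sum = 14.5025 µg/mL·hr
Tail: C_last/k_e = 3.64/0.409 = 8.900
AUC_0→∞ (intramuscular injection) = 14.5025 + 8.900 = 23.4025 µg/mL·hr
F = (AUC_ev/D_ev)/(AUC_iv/D_iv) = (23.4025/200)/(6.95/50) = 0.1170125/0.139 = 0.8418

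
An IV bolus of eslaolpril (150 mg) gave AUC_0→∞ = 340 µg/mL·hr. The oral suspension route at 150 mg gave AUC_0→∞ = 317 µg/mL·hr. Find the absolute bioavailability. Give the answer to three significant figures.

F = 0.932

F = (AUC_ev / D_ev) / (AUC_iv / D_iv)
  = (317/150) / (340/150)
  = 2.11333 / 2.26667 = 0.9324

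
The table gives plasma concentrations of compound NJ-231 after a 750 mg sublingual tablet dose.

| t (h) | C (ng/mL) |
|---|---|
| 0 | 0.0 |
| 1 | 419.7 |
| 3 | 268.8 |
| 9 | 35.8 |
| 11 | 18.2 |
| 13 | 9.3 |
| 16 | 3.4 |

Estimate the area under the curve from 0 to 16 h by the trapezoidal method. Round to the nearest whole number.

Trapezoidal AUC_0→16:
  [0→1]: (0.0+419.7)/2 × 1 = 209.85
  [1→3]: (419.7+268.8)/2 × 2 = 688.5
  [3→9]: (268.8+35.8)/2 × 6 = 913.8
  [9→11]: (35.8+18.2)/2 × 2 = 54.0
  [11→13]: (18.2+9.3)/2 × 2 = 27.5
  [13→16]: (9.3+3.4)/2 × 3 = 19.05
  Sum = 1912.7 ng/mL·h

AUC = 1913 ng/mL·h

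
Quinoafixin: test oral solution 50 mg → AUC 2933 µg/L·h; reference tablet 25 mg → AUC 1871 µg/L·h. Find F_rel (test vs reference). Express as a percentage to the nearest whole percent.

F_rel = (AUC_test/D_test) / (AUC_ref/D_ref)
      = (2933/50) / (1871/25)
      = 58.66 / 74.84 = 0.7838 = 78.38%

F_rel = 78%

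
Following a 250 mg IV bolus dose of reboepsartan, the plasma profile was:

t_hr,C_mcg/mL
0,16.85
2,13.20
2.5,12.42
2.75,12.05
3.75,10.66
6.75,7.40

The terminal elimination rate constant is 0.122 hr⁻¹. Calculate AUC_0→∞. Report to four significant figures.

AUC = 138.6 mcg/mL·hr

Trapezoidal AUC_0→6.75:
  [0→2]: (16.85+13.20)/2 × 2 = 30.05
  [2→2.5]: (13.20+12.42)/2 × 0.5 = 6.405
  [2.5→2.75]: (12.42+12.05)/2 × 0.25 = 3.05875
  [2.75→3.75]: (12.05+10.66)/2 × 1 = 11.355
  [3.75→6.75]: (10.66+7.40)/2 × 3 = 27.09
  Sum = 77.95875 mcg/mL·hr
Extrapolated tail: C_last / k_e = 7.40 / 0.122 = 60.656
AUC_0→∞ = 77.95875 + 60.656 = 138.61475 mcg/mL·hr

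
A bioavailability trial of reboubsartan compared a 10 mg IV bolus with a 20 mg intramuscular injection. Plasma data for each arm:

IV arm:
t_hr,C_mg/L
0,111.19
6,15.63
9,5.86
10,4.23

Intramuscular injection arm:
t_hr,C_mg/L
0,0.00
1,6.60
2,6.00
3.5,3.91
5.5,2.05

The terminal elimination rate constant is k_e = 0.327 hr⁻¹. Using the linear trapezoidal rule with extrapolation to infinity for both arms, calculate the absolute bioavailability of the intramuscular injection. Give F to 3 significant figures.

Trapezoidal AUC_0→10 (IV):
  [0→6]: (111.19+15.63)/2 × 6 = 380.46
  [6→9]: (15.63+5.86)/2 × 3 = 32.235
  [9→10]: (5.86+4.23)/2 × 1 = 5.045
  Sum = 417.74 mg/L·hr
IV tail: 4.23/0.327 = 12.936; AUC_iv,0→∞ = 417.74 + 12.936 = 430.676 mg/L·hr
Trapezoidal AUC_0→5.5 (intramuscular injection):
  [0→1]: (0.00+6.60)/2 × 1 = 3.3
  [1→2]: (6.60+6.00)/2 × 1 = 6.3
  [2→3.5]: (6.00+3.91)/2 × 1.5 = 7.4325
  [3.5→5.5]: (3.91+2.05)/2 × 2 = 5.96
  Sum = 22.9925 mg/L·hr
intramuscular injection tail: 2.05/0.327 = 6.269; AUC_ev,0→∞ = 22.9925 + 6.269 = 29.2615 mg/L·hr
F = (AUC_ev/D_ev)/(AUC_iv/D_iv) = (29.2615/20)/(430.676/10) = 1.463075/43.0676 = 0.0340

F = 0.0340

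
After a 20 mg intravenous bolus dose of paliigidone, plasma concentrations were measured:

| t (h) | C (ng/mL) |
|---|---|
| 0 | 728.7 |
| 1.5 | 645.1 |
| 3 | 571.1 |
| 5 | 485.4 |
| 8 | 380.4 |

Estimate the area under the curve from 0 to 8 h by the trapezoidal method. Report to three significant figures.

Trapezoidal AUC_0→8:
  [0→1.5]: (728.7+645.1)/2 × 1.5 = 1030.35
  [1.5→3]: (645.1+571.1)/2 × 1.5 = 912.15
  [3→5]: (571.1+485.4)/2 × 2 = 1056.5
  [5→8]: (485.4+380.4)/2 × 3 = 1298.7
  Sum = 4297.7 ng/mL·h

AUC = 4300 ng/mL·h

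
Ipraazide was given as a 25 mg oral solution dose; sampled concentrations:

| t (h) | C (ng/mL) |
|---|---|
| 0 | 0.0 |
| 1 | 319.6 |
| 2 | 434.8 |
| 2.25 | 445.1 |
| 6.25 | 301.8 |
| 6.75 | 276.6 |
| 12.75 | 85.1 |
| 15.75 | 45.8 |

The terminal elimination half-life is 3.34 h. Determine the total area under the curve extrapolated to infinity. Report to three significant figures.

Trapezoidal AUC_0→15.75:
  [0→1]: (0.0+319.6)/2 × 1 = 159.8
  [1→2]: (319.6+434.8)/2 × 1 = 377.2
  [2→2.25]: (434.8+445.1)/2 × 0.25 = 109.9875
  [2.25→6.25]: (445.1+301.8)/2 × 4 = 1493.8
  [6.25→6.75]: (301.8+276.6)/2 × 0.5 = 144.6
  [6.75→12.75]: (276.6+85.1)/2 × 6 = 1085.1
  [12.75→15.75]: (85.1+45.8)/2 × 3 = 196.35
  Sum = 3566.8375 ng/mL·h
k_e = ln2 / t½ = 0.693147 / 3.34 = 0.2075 h^-1
Extrapolated tail: C_last / k_e = 45.8 / 0.2075 = 220.723
AUC_0→∞ = 3566.8375 + 220.723 = 3787.5605 ng/mL·h

AUC = 3790 ng/mL·h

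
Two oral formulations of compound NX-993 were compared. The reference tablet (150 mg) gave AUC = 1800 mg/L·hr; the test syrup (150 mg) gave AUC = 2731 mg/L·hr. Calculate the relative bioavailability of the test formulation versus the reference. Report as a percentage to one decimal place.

F_rel = (AUC_test/D_test) / (AUC_ref/D_ref)
      = (2731/150) / (1800/150)
      = 18.2067 / 12 = 1.5172 = 151.72%

F_rel = 151.7%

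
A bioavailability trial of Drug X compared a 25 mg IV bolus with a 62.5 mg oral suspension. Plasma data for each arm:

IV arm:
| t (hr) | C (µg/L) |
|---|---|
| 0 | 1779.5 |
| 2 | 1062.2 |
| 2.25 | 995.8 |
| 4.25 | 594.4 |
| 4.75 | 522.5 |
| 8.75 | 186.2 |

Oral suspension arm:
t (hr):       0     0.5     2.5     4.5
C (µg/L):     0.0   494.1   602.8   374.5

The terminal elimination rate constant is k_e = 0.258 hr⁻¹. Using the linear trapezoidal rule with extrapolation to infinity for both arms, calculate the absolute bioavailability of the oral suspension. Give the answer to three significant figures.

F = 0.205

Trapezoidal AUC_0→8.75 (IV):
  [0→2]: (1779.5+1062.2)/2 × 2 = 2841.7
  [2→2.25]: (1062.2+995.8)/2 × 0.25 = 257.25
  [2.25→4.25]: (995.8+594.4)/2 × 2 = 1590.2
  [4.25→4.75]: (594.4+522.5)/2 × 0.5 = 279.225
  [4.75→8.75]: (522.5+186.2)/2 × 4 = 1417.4
  Sum = 6385.775 µg/L·hr
IV tail: 186.2/0.258 = 721.705; AUC_iv,0→∞ = 6385.775 + 721.705 = 7107.48 µg/L·hr
Trapezoidal AUC_0→4.5 (oral suspension):
  [0→0.5]: (0.0+494.1)/2 × 0.5 = 123.525
  [0.5→2.5]: (494.1+602.8)/2 × 2 = 1096.9
  [2.5→4.5]: (602.8+374.5)/2 × 2 = 977.3
  Sum = 2197.725 µg/L·hr
oral suspension tail: 374.5/0.258 = 1451.550; AUC_ev,0→∞ = 2197.725 + 1451.550 = 3649.275 µg/L·hr
F = (AUC_ev/D_ev)/(AUC_iv/D_iv) = (3649.275/62.5)/(7107.48/25) = 58.3884/284.2992 = 0.2054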